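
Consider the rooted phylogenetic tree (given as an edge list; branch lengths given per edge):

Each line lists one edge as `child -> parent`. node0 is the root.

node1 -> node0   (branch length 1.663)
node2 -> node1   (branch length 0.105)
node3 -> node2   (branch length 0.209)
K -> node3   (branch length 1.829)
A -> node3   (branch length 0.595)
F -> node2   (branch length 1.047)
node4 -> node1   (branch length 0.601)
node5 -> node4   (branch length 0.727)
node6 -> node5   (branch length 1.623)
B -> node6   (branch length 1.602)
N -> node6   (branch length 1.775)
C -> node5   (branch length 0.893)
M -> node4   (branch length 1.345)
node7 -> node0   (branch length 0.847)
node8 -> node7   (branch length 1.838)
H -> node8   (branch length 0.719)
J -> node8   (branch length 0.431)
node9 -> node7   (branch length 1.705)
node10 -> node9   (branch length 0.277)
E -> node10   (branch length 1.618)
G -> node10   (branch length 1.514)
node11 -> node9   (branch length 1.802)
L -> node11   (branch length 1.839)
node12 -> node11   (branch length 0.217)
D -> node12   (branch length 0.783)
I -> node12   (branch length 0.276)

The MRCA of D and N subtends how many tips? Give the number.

The MRCA of D and N is the root, so the clade is the entire tree.
That clade contains 14 terminal taxa: A, B, C, D, E, F, G, H, I, J, K, L, M, N.

14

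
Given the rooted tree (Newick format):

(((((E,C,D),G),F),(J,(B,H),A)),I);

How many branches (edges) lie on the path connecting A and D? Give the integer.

6

The MRCA of A and D is the node subtending ((((E,C,D),G),F),(J,(B,H),A)).
From A up to that node: 2 branches. From D up to the same node: 4 branches. Total: 2 + 4 = 6.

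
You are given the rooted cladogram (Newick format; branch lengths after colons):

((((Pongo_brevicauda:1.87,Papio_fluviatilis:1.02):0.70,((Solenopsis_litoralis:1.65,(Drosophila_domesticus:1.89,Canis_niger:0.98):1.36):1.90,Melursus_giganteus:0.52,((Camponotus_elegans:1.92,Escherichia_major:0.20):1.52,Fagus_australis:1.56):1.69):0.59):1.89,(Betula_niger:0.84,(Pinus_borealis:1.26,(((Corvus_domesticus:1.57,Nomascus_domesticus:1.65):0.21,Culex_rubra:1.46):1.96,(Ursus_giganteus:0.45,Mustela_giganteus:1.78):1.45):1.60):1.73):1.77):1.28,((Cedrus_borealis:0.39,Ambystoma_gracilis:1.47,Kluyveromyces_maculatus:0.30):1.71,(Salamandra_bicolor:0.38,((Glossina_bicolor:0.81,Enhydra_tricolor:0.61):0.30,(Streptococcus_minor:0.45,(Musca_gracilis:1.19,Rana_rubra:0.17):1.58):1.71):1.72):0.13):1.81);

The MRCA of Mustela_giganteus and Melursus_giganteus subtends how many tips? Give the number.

16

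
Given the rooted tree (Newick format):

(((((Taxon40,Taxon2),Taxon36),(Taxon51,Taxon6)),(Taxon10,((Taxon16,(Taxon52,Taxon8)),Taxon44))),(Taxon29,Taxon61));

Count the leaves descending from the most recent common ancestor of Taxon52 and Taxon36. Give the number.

10

The MRCA of Taxon52 and Taxon36 is the node subtending ((((Taxon40,Taxon2),Taxon36),(Taxon51,Taxon6)),(Taxon10,((Taxon16,(Taxon52,Taxon8)),Taxon44))).
That clade contains 10 terminal taxa: Taxon10, Taxon16, Taxon2, Taxon36, Taxon40, Taxon44, Taxon51, Taxon52, Taxon6, Taxon8.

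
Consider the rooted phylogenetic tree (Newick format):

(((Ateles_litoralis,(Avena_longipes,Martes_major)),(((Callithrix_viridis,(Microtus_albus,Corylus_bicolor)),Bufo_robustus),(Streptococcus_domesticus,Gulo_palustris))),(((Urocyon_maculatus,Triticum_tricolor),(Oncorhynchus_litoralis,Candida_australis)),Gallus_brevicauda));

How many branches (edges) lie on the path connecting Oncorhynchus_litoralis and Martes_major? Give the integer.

8

The MRCA of Oncorhynchus_litoralis and Martes_major is the root of the tree.
From Oncorhynchus_litoralis up to that node: 4 branches. From Martes_major up to the same node: 4 branches. Total: 4 + 4 = 8.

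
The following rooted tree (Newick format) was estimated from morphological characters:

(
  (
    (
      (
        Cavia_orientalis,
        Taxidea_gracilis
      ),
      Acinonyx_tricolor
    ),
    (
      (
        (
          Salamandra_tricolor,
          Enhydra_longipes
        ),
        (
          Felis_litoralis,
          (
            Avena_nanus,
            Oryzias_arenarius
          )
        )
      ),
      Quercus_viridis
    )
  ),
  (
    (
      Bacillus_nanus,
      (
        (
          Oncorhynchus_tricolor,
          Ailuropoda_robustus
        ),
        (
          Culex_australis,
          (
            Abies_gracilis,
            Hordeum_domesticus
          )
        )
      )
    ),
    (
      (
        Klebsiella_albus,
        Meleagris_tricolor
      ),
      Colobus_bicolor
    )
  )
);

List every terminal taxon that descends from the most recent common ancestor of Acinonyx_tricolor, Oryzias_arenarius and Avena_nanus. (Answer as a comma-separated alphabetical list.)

Acinonyx_tricolor, Avena_nanus, Cavia_orientalis, Enhydra_longipes, Felis_litoralis, Oryzias_arenarius, Quercus_viridis, Salamandra_tricolor, Taxidea_gracilis

Tracing Acinonyx_tricolor: it sits inside ((Cavia_orientalis,Taxidea_gracilis),Acinonyx_tricolor).
Tracing Oryzias_arenarius: it sits inside (Avena_nanus,Oryzias_arenarius).
Tracing Avena_nanus: it sits inside (Avena_nanus,Oryzias_arenarius).
The smallest clade enclosing all 3 is (((Cavia_orientalis,Taxidea_gracilis),Acinonyx_tricolor),(((Salamandra_tricolor,Enhydra_longipes),(Felis_litoralis,(Avena_nanus,Oryzias_arenarius))),Quercus_viridis)); the answer is its 9 terminal taxa in alphabetical order.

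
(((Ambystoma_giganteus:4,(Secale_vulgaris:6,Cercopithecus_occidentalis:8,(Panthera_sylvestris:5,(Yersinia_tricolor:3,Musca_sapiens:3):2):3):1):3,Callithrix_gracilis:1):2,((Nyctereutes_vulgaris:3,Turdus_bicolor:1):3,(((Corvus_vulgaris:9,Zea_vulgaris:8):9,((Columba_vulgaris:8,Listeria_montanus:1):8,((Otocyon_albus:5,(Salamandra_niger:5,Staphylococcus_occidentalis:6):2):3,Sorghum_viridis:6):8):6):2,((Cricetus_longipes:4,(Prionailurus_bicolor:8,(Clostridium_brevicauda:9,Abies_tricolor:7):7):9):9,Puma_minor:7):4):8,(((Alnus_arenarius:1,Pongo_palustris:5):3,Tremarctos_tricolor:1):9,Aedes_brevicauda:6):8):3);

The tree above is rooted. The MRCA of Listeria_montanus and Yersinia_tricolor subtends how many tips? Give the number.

26

The MRCA of Listeria_montanus and Yersinia_tricolor is the root, so the clade is the entire tree.
That clade contains 26 terminal taxa: Abies_tricolor, Aedes_brevicauda, Alnus_arenarius, Ambystoma_giganteus, Callithrix_gracilis, Cercopithecus_occidentalis, Clostridium_brevicauda, Columba_vulgaris, Corvus_vulgaris, Cricetus_longipes, Listeria_montanus, Musca_sapiens, Nyctereutes_vulgaris, Otocyon_albus, Panthera_sylvestris, Pongo_palustris, Prionailurus_bicolor, Puma_minor, Salamandra_niger, Secale_vulgaris, Sorghum_viridis, Staphylococcus_occidentalis, Tremarctos_tricolor, Turdus_bicolor, Yersinia_tricolor, Zea_vulgaris.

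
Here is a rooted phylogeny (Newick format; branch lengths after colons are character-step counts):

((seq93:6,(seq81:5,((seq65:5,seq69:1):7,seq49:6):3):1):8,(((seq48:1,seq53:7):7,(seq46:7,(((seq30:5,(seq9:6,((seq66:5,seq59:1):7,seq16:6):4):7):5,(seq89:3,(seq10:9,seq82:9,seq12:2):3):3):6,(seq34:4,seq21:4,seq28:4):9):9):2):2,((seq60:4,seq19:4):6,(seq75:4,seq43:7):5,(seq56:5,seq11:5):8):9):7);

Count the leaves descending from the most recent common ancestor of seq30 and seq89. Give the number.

The MRCA of seq30 and seq89 is the node subtending ((seq30,(seq9,((seq66,seq59),seq16))),(seq89,(seq10,seq82,seq12))).
That clade contains 9 terminal taxa: seq10, seq12, seq16, seq30, seq59, seq66, seq82, seq89, seq9.

9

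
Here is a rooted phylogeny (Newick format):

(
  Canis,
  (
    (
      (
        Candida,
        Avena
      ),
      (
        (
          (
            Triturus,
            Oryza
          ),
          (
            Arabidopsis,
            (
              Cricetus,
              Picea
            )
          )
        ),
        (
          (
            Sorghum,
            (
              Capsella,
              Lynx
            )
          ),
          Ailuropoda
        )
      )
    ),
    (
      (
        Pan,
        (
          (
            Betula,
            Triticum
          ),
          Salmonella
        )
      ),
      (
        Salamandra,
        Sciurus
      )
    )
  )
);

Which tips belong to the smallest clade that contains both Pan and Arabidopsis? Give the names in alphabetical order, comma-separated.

Tracing Pan: it sits inside (Pan,((Betula,Triticum),Salmonella)).
Tracing Arabidopsis: it sits inside (Arabidopsis,(Cricetus,Picea)).
The smallest clade enclosing both is (((Candida,Avena),(((Triturus,Oryza),(Arabidopsis,(Cricetus,Picea))),((Sorghum,(Capsella,Lynx)),Ailuropoda))),((Pan,((Betula,Triticum),Salmonella)),(Salamandra,Sciurus))); the answer is its 17 terminal taxa in alphabetical order.

Ailuropoda, Arabidopsis, Avena, Betula, Candida, Capsella, Cricetus, Lynx, Oryza, Pan, Picea, Salamandra, Salmonella, Sciurus, Sorghum, Triticum, Triturus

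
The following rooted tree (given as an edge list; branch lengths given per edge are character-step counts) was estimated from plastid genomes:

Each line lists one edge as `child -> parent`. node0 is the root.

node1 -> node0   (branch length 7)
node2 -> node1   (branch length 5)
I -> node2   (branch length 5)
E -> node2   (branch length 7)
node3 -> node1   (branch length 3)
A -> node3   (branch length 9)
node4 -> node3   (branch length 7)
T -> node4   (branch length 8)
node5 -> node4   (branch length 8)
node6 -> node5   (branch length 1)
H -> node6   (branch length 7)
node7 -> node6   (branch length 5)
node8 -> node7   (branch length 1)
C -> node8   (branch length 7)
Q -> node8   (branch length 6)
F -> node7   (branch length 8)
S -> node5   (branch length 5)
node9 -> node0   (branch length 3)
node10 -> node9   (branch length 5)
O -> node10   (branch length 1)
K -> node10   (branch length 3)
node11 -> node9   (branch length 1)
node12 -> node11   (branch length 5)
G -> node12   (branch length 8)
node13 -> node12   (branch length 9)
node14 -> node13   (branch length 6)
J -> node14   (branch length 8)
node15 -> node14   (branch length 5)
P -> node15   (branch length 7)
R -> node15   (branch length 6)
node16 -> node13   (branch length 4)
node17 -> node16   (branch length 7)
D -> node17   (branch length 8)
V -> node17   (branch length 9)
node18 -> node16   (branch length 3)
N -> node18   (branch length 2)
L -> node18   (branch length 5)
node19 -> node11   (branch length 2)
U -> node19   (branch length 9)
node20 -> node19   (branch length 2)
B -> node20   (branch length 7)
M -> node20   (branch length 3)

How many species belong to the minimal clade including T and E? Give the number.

9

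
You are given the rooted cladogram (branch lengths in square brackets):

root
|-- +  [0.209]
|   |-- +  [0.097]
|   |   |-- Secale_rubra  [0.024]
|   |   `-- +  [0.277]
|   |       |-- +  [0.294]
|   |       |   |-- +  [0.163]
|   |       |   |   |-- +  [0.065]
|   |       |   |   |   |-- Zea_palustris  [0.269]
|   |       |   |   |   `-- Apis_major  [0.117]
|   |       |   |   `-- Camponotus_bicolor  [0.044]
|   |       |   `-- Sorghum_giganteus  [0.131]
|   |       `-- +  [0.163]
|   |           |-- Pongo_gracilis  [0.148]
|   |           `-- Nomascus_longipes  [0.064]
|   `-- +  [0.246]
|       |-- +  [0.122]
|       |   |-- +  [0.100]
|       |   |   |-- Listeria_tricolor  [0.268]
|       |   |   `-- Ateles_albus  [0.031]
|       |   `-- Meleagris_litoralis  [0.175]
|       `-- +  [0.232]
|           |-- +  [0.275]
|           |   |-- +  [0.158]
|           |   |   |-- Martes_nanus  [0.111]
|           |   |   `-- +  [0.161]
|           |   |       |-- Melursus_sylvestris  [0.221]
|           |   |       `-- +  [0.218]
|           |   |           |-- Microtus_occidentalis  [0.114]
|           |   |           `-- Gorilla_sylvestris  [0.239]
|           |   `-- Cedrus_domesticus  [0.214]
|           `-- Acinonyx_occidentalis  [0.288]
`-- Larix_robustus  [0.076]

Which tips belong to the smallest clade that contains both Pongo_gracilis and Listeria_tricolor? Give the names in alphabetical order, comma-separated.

Tracing Pongo_gracilis: it sits inside (Pongo_gracilis,Nomascus_longipes).
Tracing Listeria_tricolor: it sits inside (Listeria_tricolor,Ateles_albus).
The smallest clade enclosing both is ((Secale_rubra,((((Zea_palustris,Apis_major),Camponotus_bicolor),Sorghum_giganteus),(Pongo_gracilis,Nomascus_longipes))),(((Listeria_tricolor,Ateles_albus),Meleagris_litoralis),(((Martes_nanus,(Melursus_sylvestris,(Microtus_occidentalis,Gorilla_sylvestris))),Cedrus_domesticus),Acinonyx_occidentalis))); the answer is its 16 terminal taxa in alphabetical order.

Acinonyx_occidentalis, Apis_major, Ateles_albus, Camponotus_bicolor, Cedrus_domesticus, Gorilla_sylvestris, Listeria_tricolor, Martes_nanus, Meleagris_litoralis, Melursus_sylvestris, Microtus_occidentalis, Nomascus_longipes, Pongo_gracilis, Secale_rubra, Sorghum_giganteus, Zea_palustris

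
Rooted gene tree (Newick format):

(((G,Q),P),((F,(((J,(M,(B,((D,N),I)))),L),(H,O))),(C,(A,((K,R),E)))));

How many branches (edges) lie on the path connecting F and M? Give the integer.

6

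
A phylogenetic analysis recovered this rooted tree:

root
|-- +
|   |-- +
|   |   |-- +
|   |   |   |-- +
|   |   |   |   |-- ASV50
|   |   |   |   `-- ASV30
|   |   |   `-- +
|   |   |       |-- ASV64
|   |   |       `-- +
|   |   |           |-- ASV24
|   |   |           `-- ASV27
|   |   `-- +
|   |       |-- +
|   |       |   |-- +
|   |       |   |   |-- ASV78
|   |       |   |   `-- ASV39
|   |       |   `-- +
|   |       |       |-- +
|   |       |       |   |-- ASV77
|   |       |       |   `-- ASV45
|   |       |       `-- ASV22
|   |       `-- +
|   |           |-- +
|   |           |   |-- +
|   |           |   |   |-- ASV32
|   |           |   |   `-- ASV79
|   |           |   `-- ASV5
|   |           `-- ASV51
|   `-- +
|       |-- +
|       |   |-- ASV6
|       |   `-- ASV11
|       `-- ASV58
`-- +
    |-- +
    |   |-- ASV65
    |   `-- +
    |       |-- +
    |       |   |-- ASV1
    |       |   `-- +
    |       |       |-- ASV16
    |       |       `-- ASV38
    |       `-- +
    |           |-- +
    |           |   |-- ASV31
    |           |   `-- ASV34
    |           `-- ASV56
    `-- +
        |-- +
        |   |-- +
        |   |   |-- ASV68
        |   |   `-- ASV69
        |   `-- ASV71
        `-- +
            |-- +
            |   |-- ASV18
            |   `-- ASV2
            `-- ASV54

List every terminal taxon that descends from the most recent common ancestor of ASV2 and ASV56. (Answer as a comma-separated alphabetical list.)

ASV1, ASV16, ASV18, ASV2, ASV31, ASV34, ASV38, ASV54, ASV56, ASV65, ASV68, ASV69, ASV71

Tracing ASV2: it sits inside (ASV18,ASV2).
Tracing ASV56: it sits inside ((ASV31,ASV34),ASV56).
The smallest clade enclosing both is ((ASV65,((ASV1,(ASV16,ASV38)),((ASV31,ASV34),ASV56))),(((ASV68,ASV69),ASV71),((ASV18,ASV2),ASV54))); the answer is its 13 terminal taxa in alphabetical order.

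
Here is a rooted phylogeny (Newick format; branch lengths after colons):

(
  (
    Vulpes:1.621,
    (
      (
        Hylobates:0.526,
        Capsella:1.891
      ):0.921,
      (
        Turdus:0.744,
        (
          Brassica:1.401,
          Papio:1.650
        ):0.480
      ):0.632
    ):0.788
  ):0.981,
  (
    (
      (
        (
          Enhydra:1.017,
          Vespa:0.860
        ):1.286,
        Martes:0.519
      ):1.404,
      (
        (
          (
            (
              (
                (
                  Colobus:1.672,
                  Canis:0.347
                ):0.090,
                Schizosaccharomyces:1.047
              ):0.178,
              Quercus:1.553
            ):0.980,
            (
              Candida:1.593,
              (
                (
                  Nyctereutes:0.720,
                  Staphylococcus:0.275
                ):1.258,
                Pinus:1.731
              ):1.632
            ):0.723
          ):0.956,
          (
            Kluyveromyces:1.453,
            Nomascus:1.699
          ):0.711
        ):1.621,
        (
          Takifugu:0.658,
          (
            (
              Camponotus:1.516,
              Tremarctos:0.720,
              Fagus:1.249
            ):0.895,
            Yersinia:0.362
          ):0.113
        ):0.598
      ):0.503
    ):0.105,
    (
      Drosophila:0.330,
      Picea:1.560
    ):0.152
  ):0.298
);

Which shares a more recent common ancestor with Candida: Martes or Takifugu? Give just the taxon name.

The MRCA of Candida and Takifugu subtends ((((((Colobus,Canis),Schizosaccharomyces),Quercus),(Candida,((Nyctereutes,Staphylococcus),Pinus))),(Kluyveromyces,Nomascus)),(Takifugu,((Camponotus,Tremarctos,Fagus),Yersinia))) (15 taxa).
The MRCA of Candida and Martes subtends (((Enhydra,Vespa),Martes),((((((Colobus,Canis),Schizosaccharomyces),Quercus),(Candida,((Nyctereutes,Staphylococcus),Pinus))),(Kluyveromyces,Nomascus)),(Takifugu,((Camponotus,Tremarctos,Fagus),Yersinia)))) (18 taxa).
The first is nested inside the second, so Candida shares a more recent common ancestor with Takifugu.

Takifugu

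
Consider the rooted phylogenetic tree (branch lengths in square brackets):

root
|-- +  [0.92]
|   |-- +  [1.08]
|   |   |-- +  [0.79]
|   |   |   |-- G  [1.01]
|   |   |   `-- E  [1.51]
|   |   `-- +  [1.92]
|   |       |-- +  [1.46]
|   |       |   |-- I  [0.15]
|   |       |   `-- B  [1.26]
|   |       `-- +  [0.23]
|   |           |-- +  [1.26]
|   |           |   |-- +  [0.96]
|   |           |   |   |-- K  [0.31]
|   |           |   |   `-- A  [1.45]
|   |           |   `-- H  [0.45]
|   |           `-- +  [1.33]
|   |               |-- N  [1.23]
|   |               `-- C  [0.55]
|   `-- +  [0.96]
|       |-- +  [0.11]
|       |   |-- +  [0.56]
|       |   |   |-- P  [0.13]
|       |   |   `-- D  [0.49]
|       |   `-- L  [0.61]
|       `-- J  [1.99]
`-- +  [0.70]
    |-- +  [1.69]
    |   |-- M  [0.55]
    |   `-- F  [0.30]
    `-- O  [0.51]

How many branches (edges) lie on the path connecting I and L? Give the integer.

The MRCA of I and L is the node subtending (((G,E),((I,B),(((K,A),H),(N,C)))),(((P,D),L),J)).
From I up to that node: 4 branches. From L up to the same node: 3 branches. Total: 4 + 3 = 7.

7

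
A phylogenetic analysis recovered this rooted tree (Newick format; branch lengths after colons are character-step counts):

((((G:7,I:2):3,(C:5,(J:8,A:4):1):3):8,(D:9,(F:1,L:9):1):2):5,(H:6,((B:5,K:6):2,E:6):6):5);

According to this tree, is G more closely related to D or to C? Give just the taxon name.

The MRCA of G and C subtends ((G,I),(C,(J,A))) (5 taxa).
The MRCA of G and D subtends (((G,I),(C,(J,A))),(D,(F,L))) (8 taxa).
The first is nested inside the second, so G shares a more recent common ancestor with C.

C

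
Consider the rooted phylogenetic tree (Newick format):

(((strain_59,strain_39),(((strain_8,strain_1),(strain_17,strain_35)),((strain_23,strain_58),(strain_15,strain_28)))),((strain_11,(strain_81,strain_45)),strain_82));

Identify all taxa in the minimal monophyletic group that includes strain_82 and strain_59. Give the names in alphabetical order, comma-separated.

Tracing strain_82: it sits inside ((strain_11,(strain_81,strain_45)),strain_82).
Tracing strain_59: it sits inside (strain_59,strain_39).
The smallest clade enclosing both is the whole tree (their MRCA is the root), so the answer is all 14 tips in alphabetical order.

strain_1, strain_11, strain_15, strain_17, strain_23, strain_28, strain_35, strain_39, strain_45, strain_58, strain_59, strain_8, strain_81, strain_82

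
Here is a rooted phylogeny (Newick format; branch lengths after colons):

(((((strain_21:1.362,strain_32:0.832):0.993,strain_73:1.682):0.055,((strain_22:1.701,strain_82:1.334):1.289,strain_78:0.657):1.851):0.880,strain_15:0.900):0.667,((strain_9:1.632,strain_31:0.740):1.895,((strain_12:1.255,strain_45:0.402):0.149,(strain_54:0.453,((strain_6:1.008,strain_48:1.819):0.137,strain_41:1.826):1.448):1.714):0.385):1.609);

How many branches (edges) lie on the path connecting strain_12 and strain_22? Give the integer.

9

The MRCA of strain_12 and strain_22 is the root of the tree.
From strain_12 up to that node: 4 branches. From strain_22 up to the same node: 5 branches. Total: 4 + 5 = 9.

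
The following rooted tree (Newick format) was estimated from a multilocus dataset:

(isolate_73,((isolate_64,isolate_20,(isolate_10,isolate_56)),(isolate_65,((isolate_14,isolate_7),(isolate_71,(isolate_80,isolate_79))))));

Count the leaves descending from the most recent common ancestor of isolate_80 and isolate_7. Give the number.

5

The MRCA of isolate_80 and isolate_7 is the node subtending ((isolate_14,isolate_7),(isolate_71,(isolate_80,isolate_79))).
That clade contains 5 terminal taxa: isolate_14, isolate_7, isolate_71, isolate_79, isolate_80.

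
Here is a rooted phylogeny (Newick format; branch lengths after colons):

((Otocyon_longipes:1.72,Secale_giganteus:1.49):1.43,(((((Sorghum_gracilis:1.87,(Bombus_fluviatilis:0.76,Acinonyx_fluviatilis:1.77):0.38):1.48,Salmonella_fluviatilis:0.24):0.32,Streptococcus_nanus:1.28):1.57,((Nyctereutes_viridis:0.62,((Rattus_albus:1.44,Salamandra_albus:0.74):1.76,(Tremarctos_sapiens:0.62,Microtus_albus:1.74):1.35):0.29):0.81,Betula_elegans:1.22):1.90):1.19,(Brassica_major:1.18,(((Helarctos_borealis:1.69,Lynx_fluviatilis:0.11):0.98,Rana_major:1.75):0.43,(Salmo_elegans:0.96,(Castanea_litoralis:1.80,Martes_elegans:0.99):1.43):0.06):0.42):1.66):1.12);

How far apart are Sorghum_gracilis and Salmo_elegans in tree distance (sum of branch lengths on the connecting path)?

9.53

The path runs Sorghum_gracilis → … → MRCA → … → Salmo_elegans; the MRCA is the node subtending (((((Sorghum_gracilis,(Bombus_fluviatilis,Acinonyx_fluviatilis)),Salmonella_fluviatilis),Streptococcus_nanus),((Nyctereutes_viridis,((Rattus_albus,Salamandra_albus),(Tremarctos_sapiens,Microtus_albus))),Betula_elegans)),(Brassica_major,(((Helarctos_borealis,Lynx_fluviatilis),Rana_major),(Salmo_elegans,(Castanea_litoralis,Martes_elegans))))).
Branch lengths along that path: 1.87 + 1.48 + 0.32 + 1.57 + 1.19 + 1.66 + 0.42 + 0.06 + 0.96 = 9.53.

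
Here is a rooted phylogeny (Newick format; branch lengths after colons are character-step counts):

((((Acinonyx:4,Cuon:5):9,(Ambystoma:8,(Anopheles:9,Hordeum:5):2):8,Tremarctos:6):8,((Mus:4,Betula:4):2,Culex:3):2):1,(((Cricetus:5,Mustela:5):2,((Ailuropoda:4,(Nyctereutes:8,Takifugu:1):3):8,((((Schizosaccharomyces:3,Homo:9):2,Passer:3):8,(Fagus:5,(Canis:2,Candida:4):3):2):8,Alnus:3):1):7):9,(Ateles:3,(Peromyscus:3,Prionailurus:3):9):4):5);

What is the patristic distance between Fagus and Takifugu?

The path runs Fagus → … → MRCA → … → Takifugu; the MRCA is the node subtending ((Ailuropoda,(Nyctereutes,Takifugu)),((((Schizosaccharomyces,Homo),Passer),(Fagus,(Canis,Candida))),Alnus)).
Branch lengths along that path: 5 + 2 + 8 + 1 + 8 + 3 + 1 = 28.

28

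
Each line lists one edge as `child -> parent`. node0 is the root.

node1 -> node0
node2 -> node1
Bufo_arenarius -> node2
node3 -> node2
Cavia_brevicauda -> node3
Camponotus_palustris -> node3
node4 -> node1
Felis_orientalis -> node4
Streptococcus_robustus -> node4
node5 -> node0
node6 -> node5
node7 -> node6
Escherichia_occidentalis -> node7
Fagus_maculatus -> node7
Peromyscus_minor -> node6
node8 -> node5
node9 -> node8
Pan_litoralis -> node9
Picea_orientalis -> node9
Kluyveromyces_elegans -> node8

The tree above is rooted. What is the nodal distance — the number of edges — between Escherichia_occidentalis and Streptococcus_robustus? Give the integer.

The MRCA of Escherichia_occidentalis and Streptococcus_robustus is the root of the tree.
From Escherichia_occidentalis up to that node: 4 branches. From Streptococcus_robustus up to the same node: 3 branches. Total: 4 + 3 = 7.

7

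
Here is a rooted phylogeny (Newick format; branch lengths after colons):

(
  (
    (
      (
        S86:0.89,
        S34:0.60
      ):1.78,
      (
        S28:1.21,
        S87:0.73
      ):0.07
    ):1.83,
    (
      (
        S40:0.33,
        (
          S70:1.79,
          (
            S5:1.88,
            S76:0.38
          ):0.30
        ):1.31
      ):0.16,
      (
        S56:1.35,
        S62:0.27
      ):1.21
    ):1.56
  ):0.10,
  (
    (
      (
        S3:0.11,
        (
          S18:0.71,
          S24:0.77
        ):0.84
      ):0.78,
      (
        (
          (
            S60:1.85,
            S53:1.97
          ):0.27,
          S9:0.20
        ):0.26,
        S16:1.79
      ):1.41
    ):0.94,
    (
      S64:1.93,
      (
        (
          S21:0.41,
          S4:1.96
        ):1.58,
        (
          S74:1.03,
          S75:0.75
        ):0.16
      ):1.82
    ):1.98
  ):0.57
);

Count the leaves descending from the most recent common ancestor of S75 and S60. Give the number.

12

The MRCA of S75 and S60 is the node subtending (((S3,(S18,S24)),(((S60,S53),S9),S16)),(S64,((S21,S4),(S74,S75)))).
That clade contains 12 terminal taxa: S16, S18, S21, S24, S3, S4, S53, S60, S64, S74, S75, S9.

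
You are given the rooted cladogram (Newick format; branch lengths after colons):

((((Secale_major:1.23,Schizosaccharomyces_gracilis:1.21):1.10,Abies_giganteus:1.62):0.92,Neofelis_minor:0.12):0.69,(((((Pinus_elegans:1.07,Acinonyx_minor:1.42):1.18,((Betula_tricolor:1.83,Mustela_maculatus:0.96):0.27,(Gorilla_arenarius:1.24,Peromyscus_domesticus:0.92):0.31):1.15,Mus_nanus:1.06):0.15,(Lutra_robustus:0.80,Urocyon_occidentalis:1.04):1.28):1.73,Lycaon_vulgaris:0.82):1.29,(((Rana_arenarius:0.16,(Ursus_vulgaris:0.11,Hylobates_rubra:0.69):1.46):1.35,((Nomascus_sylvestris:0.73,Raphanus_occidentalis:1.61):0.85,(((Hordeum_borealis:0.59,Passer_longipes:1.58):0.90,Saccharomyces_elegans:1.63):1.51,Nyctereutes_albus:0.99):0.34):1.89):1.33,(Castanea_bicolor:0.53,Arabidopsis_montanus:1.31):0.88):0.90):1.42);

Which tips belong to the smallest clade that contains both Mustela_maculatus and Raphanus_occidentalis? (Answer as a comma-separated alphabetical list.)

Acinonyx_minor, Arabidopsis_montanus, Betula_tricolor, Castanea_bicolor, Gorilla_arenarius, Hordeum_borealis, Hylobates_rubra, Lutra_robustus, Lycaon_vulgaris, Mus_nanus, Mustela_maculatus, Nomascus_sylvestris, Nyctereutes_albus, Passer_longipes, Peromyscus_domesticus, Pinus_elegans, Rana_arenarius, Raphanus_occidentalis, Saccharomyces_elegans, Urocyon_occidentalis, Ursus_vulgaris

Tracing Mustela_maculatus: it sits inside (Betula_tricolor,Mustela_maculatus).
Tracing Raphanus_occidentalis: it sits inside (Nomascus_sylvestris,Raphanus_occidentalis).
The smallest clade enclosing both is (((((Pinus_elegans,Acinonyx_minor),((Betula_tricolor,Mustela_maculatus),(Gorilla_arenarius,Peromyscus_domesticus)),Mus_nanus),(Lutra_robustus,Urocyon_occidentalis)),Lycaon_vulgaris),(((Rana_arenarius,(Ursus_vulgaris,Hylobates_rubra)),((Nomascus_sylvestris,Raphanus_occidentalis),(((Hordeum_borealis,Passer_longipes),Saccharomyces_elegans),Nyctereutes_albus))),(Castanea_bicolor,Arabidopsis_montanus))); the answer is its 21 terminal taxa in alphabetical order.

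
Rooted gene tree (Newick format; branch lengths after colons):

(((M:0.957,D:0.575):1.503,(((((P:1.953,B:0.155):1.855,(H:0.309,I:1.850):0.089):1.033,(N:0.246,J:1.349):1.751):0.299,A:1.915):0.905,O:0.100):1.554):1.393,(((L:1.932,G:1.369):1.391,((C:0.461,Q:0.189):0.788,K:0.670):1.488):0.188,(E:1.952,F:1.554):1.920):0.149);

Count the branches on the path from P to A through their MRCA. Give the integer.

5

The MRCA of P and A is the node subtending ((((P,B),(H,I)),(N,J)),A).
From P up to that node: 4 branches. From A up to the same node: 1 branch. Total: 4 + 1 = 5.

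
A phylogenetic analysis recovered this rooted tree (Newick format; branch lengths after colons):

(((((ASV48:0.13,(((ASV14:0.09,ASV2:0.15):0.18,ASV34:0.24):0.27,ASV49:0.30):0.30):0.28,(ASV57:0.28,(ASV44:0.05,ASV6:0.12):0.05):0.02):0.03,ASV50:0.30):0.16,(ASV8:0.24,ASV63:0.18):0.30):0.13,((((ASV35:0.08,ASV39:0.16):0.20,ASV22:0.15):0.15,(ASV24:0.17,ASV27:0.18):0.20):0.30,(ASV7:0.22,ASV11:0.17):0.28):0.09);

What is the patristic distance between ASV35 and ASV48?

1.55

The path runs ASV35 → … → MRCA → … → ASV48; the MRCA is the root of the tree.
Branch lengths along that path: 0.08 + 0.20 + 0.15 + 0.30 + 0.09 + 0.13 + 0.16 + 0.03 + 0.28 + 0.13 = 1.55.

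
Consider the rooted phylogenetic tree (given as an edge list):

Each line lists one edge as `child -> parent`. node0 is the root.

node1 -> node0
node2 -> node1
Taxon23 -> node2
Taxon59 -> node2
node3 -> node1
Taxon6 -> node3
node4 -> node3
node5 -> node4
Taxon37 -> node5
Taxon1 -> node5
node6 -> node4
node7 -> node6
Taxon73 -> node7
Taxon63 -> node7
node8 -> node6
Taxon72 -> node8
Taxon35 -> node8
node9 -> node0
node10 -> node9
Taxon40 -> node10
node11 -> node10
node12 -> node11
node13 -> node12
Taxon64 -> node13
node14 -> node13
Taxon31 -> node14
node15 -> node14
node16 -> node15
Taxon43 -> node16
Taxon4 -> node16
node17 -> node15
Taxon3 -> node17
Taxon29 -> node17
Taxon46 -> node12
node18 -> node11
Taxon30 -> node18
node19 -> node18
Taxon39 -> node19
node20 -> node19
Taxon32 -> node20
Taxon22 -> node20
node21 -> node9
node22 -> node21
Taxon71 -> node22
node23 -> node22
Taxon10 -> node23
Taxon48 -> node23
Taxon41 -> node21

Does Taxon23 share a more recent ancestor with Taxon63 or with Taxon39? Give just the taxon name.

Taxon63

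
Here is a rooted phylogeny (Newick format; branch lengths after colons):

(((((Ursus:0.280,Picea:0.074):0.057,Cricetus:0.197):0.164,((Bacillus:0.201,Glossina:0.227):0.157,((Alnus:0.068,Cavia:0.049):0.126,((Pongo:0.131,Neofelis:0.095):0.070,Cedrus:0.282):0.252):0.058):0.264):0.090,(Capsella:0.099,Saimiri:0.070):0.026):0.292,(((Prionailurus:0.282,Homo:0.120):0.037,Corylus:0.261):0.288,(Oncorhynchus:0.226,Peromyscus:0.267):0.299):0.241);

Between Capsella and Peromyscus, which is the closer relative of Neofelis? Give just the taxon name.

Capsella

The MRCA of Neofelis and Capsella subtends ((((Ursus,Picea),Cricetus),((Bacillus,Glossina),((Alnus,Cavia),((Pongo,Neofelis),Cedrus)))),(Capsella,Saimiri)) (12 taxa).
The MRCA of Neofelis and Peromyscus is the root, subtending the entire tree (17 taxa).
The first is nested inside the second, so Neofelis shares a more recent common ancestor with Capsella.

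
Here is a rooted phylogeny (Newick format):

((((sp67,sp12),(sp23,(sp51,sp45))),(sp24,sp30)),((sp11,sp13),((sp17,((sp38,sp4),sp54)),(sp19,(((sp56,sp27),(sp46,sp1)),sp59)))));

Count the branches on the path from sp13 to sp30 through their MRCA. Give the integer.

The MRCA of sp13 and sp30 is the root of the tree.
From sp13 up to that node: 3 branches. From sp30 up to the same node: 3 branches. Total: 3 + 3 = 6.

6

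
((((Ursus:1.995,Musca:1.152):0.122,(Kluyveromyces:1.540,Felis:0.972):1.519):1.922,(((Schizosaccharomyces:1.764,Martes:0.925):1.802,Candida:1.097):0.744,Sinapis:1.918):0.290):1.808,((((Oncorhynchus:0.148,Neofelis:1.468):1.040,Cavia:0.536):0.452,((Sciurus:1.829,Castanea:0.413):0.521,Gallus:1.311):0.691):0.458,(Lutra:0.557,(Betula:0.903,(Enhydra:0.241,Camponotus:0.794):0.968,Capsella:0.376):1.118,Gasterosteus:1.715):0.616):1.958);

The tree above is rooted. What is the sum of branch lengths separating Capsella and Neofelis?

5.528

The path runs Capsella → … → MRCA → … → Neofelis; the MRCA is the node subtending ((((Oncorhynchus,Neofelis),Cavia),((Sciurus,Castanea),Gallus)),(Lutra,(Betula,(Enhydra,Camponotus),Capsella),Gasterosteus)).
Branch lengths along that path: 0.376 + 1.118 + 0.616 + 0.458 + 0.452 + 1.040 + 1.468 = 5.528.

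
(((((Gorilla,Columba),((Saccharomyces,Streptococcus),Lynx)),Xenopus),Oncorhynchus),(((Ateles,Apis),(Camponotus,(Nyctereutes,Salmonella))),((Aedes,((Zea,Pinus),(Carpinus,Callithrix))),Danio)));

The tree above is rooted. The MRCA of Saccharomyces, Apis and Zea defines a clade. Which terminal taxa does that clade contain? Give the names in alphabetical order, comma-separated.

Tracing Saccharomyces: it sits inside (Saccharomyces,Streptococcus).
Tracing Apis: it sits inside (Ateles,Apis).
Tracing Zea: it sits inside (Zea,Pinus).
The smallest clade enclosing all 3 is the whole tree (their MRCA is the root), so the answer is all 18 tips in alphabetical order.

Aedes, Apis, Ateles, Callithrix, Camponotus, Carpinus, Columba, Danio, Gorilla, Lynx, Nyctereutes, Oncorhynchus, Pinus, Saccharomyces, Salmonella, Streptococcus, Xenopus, Zea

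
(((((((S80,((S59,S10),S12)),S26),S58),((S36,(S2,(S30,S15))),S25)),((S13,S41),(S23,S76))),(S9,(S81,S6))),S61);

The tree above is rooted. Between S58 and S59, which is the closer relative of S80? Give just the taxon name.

S59

The MRCA of S80 and S59 subtends (S80,((S59,S10),S12)) (4 taxa).
The MRCA of S80 and S58 subtends (((S80,((S59,S10),S12)),S26),S58) (6 taxa).
The first is nested inside the second, so S80 shares a more recent common ancestor with S59.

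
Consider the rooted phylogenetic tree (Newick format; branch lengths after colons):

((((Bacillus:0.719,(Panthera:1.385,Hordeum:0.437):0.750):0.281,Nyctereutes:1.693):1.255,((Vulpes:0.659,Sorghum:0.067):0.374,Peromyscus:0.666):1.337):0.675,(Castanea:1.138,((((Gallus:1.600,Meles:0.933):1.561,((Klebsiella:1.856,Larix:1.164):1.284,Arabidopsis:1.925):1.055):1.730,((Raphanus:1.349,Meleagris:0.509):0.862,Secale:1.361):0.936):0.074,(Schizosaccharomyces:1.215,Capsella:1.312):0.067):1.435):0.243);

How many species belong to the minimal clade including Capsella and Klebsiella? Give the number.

The MRCA of Capsella and Klebsiella is the node subtending ((((Gallus,Meles),((Klebsiella,Larix),Arabidopsis)),((Raphanus,Meleagris),Secale)),(Schizosaccharomyces,Capsella)).
That clade contains 10 terminal taxa: Arabidopsis, Capsella, Gallus, Klebsiella, Larix, Meleagris, Meles, Raphanus, Schizosaccharomyces, Secale.

10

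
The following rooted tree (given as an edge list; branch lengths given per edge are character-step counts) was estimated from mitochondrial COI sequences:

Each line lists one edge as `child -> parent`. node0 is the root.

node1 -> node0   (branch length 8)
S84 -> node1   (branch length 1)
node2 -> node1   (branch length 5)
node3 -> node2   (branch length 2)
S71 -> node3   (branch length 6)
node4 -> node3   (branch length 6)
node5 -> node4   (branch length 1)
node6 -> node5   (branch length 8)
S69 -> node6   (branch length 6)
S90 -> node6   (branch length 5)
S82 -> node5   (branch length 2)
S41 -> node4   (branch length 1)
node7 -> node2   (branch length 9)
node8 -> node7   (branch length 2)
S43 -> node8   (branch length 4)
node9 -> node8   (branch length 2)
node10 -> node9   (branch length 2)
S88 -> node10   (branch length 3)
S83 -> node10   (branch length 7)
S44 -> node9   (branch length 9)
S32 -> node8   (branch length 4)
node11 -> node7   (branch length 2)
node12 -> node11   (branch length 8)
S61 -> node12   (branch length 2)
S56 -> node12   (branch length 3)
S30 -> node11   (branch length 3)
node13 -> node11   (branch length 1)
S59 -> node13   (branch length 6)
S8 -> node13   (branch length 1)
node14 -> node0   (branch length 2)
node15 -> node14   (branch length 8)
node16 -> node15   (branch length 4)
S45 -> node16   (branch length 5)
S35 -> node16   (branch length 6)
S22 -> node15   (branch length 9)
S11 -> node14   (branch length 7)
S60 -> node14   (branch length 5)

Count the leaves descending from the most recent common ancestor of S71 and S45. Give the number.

21

The MRCA of S71 and S45 is the root, so the clade is the entire tree.
That clade contains 21 terminal taxa: S11, S22, S30, S32, S35, S41, S43, S44, S45, S56, S59, S60, S61, S69, S71, S8, S82, S83, S84, S88, S90.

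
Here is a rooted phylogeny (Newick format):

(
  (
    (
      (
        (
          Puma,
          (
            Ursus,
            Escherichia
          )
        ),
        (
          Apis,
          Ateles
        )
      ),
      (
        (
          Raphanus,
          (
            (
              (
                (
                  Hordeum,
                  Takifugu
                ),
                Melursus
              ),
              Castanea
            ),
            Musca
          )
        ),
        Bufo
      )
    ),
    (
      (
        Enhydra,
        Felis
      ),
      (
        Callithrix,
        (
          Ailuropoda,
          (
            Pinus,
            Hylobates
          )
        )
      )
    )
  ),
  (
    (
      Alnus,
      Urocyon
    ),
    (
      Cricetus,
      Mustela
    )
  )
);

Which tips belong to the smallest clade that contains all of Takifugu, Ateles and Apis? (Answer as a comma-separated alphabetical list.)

Apis, Ateles, Bufo, Castanea, Escherichia, Hordeum, Melursus, Musca, Puma, Raphanus, Takifugu, Ursus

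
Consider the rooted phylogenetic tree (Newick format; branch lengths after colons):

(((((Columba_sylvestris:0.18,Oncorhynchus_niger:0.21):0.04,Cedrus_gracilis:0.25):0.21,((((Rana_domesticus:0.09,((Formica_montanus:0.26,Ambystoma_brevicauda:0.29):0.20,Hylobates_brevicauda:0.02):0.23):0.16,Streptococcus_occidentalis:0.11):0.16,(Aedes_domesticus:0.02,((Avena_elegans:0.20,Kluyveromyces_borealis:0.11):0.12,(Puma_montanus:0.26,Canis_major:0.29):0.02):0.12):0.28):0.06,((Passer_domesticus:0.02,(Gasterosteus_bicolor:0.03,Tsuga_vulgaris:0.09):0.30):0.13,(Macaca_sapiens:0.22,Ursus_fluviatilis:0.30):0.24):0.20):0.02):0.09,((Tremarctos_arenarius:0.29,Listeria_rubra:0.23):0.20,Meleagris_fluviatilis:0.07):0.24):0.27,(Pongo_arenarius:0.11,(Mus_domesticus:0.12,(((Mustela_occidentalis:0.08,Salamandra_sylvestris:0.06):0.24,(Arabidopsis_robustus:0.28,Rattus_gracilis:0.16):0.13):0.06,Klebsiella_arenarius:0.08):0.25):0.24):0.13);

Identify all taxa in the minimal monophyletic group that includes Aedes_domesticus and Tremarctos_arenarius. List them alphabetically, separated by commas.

Aedes_domesticus, Ambystoma_brevicauda, Avena_elegans, Canis_major, Cedrus_gracilis, Columba_sylvestris, Formica_montanus, Gasterosteus_bicolor, Hylobates_brevicauda, Kluyveromyces_borealis, Listeria_rubra, Macaca_sapiens, Meleagris_fluviatilis, Oncorhynchus_niger, Passer_domesticus, Puma_montanus, Rana_domesticus, Streptococcus_occidentalis, Tremarctos_arenarius, Tsuga_vulgaris, Ursus_fluviatilis

Tracing Aedes_domesticus: it sits inside (Aedes_domesticus,((Avena_elegans,Kluyveromyces_borealis),(Puma_montanus,Canis_major))).
Tracing Tremarctos_arenarius: it sits inside (Tremarctos_arenarius,Listeria_rubra).
The smallest clade enclosing both is ((((Columba_sylvestris,Oncorhynchus_niger),Cedrus_gracilis),((((Rana_domesticus,((Formica_montanus,Ambystoma_brevicauda),Hylobates_brevicauda)),Streptococcus_occidentalis),(Aedes_domesticus,((Avena_elegans,Kluyveromyces_borealis),(Puma_montanus,Canis_major)))),((Passer_domesticus,(Gasterosteus_bicolor,Tsuga_vulgaris)),(Macaca_sapiens,Ursus_fluviatilis)))),((Tremarctos_arenarius,Listeria_rubra),Meleagris_fluviatilis)); the answer is its 21 terminal taxa in alphabetical order.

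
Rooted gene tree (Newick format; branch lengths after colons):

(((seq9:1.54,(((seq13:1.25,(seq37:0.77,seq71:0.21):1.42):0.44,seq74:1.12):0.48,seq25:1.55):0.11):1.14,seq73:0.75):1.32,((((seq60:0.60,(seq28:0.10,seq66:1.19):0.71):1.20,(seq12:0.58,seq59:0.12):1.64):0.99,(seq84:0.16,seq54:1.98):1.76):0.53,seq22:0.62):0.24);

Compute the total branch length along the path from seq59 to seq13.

The path runs seq59 → … → MRCA → … → seq13; the MRCA is the root of the tree.
Branch lengths along that path: 0.12 + 1.64 + 0.99 + 0.53 + 0.24 + 1.32 + 1.14 + 0.11 + 0.48 + 0.44 + 1.25 = 8.26.

8.26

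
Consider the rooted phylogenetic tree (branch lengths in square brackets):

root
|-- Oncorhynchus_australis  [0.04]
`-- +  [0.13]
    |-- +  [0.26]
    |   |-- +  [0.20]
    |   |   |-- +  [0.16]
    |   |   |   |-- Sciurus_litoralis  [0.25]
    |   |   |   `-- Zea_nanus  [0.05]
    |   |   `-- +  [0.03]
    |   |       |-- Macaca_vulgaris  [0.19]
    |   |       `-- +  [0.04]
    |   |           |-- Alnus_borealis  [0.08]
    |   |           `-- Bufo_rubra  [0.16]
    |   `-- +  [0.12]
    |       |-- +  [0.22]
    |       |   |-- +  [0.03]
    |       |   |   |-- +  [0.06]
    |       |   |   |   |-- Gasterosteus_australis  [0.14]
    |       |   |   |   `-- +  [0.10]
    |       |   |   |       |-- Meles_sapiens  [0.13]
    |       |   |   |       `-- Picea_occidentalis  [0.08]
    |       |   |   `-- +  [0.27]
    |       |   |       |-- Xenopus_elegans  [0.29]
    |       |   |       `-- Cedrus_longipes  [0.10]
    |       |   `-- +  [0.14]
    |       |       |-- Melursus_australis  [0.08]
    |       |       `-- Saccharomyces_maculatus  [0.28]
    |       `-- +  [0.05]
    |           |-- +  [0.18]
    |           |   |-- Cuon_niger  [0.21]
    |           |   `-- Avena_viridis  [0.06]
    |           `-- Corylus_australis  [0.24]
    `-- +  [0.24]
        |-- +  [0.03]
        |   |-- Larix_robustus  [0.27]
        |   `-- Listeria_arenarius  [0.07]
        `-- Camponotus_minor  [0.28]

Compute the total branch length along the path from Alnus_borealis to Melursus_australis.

0.91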